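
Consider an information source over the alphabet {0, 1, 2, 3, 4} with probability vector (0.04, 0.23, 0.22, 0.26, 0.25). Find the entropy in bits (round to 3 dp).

H = −Σ pᵢ log₂ pᵢ.
−0.04·log₂(0.04) = 0.1858
−0.23·log₂(0.23) = 0.4877
−0.22·log₂(0.22) = 0.4806
−0.26·log₂(0.26) = 0.5053
−0.25·log₂(0.25) = 0.5000
Sum ≈ 2.1593 → 2.159 bits.

2.159 bits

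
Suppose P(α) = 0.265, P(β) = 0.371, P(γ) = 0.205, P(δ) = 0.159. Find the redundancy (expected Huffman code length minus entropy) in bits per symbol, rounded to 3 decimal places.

Entropy H = −Σ p log₂ p ≈ 1.9289 bits.
Huffman merges: 159/1000+41/200→91/250; 53/200+91/250→629/1000; 371/1000+629/1000→1. L = 1993/1000 ≈ 1.9930.
L − H = 1.9930 − 1.9289 = 0.064 bits.

0.064 bits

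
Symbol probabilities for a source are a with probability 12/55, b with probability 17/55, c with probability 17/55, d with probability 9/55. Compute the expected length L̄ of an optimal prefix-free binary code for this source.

2 bits/symbol

Repeatedly combine the two least-probable nodes; the expected code length is the sum of the merged weights.
merge 9/55 + 12/55 → 21/55
merge 17/55 + 17/55 → 34/55
merge 21/55 + 34/55 → 1
L = 21/55 + 34/55 + 1 = 2 bits/symbol.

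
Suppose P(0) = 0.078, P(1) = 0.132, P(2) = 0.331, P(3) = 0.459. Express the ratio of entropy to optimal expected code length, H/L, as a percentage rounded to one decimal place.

98.0%

Entropy H = −Σ p log₂ p ≈ 1.7163 bits.
Huffman merges: 39/500+33/250→21/100; 21/100+331/1000→541/1000; 459/1000+541/1000→1. L = 1751/1000 ≈ 1.7510.
Efficiency = H/L = 1.7163/1.7510 = 98.0%.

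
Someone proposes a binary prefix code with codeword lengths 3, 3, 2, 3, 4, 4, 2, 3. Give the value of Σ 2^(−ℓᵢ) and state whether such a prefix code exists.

With common denominator 2^4 = 16: Σ 2^(−ℓᵢ) = 2/16 + 2/16 + 4/16 + 2/16 + 1/16 + 1/16 + 4/16 + 2/16 = 18/16 = 1.125.
Kraft's inequality requires Σ ≤ 1; here Σ = 1.125 > 1, so no such prefix code exists.

1.125; no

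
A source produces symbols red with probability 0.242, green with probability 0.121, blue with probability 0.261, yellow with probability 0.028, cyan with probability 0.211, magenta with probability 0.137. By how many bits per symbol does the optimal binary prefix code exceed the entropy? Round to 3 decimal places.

Entropy H = −Σ p log₂ p ≈ 2.3808 bits.
Huffman merges: 7/250+121/1000→149/1000; 137/1000+149/1000→143/500; 211/1000+121/500→453/1000; 261/1000+143/500→547/1000; 453/1000+547/1000→1. L = 487/200 ≈ 2.4350.
L − H = 2.4350 − 2.3808 = 0.054 bits.

0.054 bits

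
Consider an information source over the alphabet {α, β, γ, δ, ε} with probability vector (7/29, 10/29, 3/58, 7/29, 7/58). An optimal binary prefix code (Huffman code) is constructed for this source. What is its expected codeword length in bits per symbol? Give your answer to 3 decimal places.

Repeatedly combine the two least-probable nodes; the expected code length is the sum of the merged weights.
merge 3/58 + 7/58 → 5/29
merge 5/29 + 7/29 → 12/29
merge 7/29 + 10/29 → 17/29
merge 12/29 + 17/29 → 1
L = 5/29 + 12/29 + 17/29 + 1 = 63/29 ≈ 2.172 bits/symbol.

2.172 bits/symbol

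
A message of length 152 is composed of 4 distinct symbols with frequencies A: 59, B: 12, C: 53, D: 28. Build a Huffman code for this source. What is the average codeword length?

Probabilities are the counts divided by 152.
Repeatedly combine the two least-probable nodes; the expected code length is the sum of the merged weights.
merge 3/38 + 7/38 → 5/19
merge 5/19 + 53/152 → 93/152
merge 59/152 + 93/152 → 1
L = 5/19 + 93/152 + 1 = 15/8 = 1.875 bits/symbol.

1.875 bits/symbol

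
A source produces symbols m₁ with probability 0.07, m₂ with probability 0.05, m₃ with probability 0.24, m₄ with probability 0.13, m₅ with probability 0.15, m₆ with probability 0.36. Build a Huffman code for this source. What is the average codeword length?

2.37 bits/symbol

Repeatedly combine the two least-probable nodes; the expected code length is the sum of the merged weights.
merge 1/20 + 7/100 → 3/25
merge 3/25 + 13/100 → 1/4
merge 3/20 + 6/25 → 39/100
merge 1/4 + 9/25 → 61/100
merge 39/100 + 61/100 → 1
L = 3/25 + 1/4 + 39/100 + 61/100 + 1 = 237/100 = 2.37 bits/symbol.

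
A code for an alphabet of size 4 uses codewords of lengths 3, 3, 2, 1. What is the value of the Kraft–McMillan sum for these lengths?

With common denominator 2^3 = 8: Σ 2^(−ℓᵢ) = 1/8 + 1/8 + 2/8 + 4/8 = 8/8 = 1.

1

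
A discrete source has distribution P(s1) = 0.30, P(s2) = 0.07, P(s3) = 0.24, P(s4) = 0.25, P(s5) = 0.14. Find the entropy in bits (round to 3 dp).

2.181 bits

H = −Σ pᵢ log₂ pᵢ.
−0.30·log₂(0.30) = 0.5211
−0.07·log₂(0.07) = 0.2686
−0.24·log₂(0.24) = 0.4941
−0.25·log₂(0.25) = 0.5000
−0.14·log₂(0.14) = 0.3971
Sum ≈ 2.1809 → 2.181 bits.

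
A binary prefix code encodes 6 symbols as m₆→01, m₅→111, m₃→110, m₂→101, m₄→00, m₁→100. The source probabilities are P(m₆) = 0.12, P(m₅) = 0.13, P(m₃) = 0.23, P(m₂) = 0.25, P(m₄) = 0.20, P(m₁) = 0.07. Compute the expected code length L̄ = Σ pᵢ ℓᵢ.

L̄ = Σ pᵢ·ℓᵢ = 0.12·2 + 0.13·3 + 0.23·3 + 0.25·3 + 0.20·2 + 0.07·3 = 2.68 bits/symbol.

2.68 bits/symbol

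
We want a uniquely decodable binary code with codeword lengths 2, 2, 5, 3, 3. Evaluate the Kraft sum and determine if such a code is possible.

With common denominator 2^5 = 32: Σ 2^(−ℓᵢ) = 8/32 + 8/32 + 1/32 + 4/32 + 4/32 = 25/32 = 0.78125.
Kraft's inequality requires Σ ≤ 1; here Σ = 0.78125 ≤ 1, so such a prefix code exists.

0.78125; yes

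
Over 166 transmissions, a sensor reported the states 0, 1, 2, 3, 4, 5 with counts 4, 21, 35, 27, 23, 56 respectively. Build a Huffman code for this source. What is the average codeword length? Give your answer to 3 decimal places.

2.440 bits/symbol

Probabilities are the counts divided by 166.
Repeatedly combine the two least-probable nodes; the expected code length is the sum of the merged weights.
merge 2/83 + 21/166 → 25/166
merge 23/166 + 25/166 → 24/83
merge 27/166 + 35/166 → 31/83
merge 24/83 + 28/83 → 52/83
merge 31/83 + 52/83 → 1
L = 25/166 + 24/83 + 31/83 + 52/83 + 1 = 405/166 ≈ 2.440 bits/symbol.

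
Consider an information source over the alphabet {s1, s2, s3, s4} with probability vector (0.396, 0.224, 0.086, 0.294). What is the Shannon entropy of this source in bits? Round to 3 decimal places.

H = −Σ pᵢ log₂ pᵢ.
−0.396·log₂(0.396) = 0.5292
−0.224·log₂(0.224) = 0.4835
−0.086·log₂(0.086) = 0.3044
−0.294·log₂(0.294) = 0.5192
Sum ≈ 1.8363 → 1.836 bits.

1.836 bits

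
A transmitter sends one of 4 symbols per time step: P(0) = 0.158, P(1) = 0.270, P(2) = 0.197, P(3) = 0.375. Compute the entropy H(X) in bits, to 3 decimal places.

1.923 bits

H = −Σ pᵢ log₂ pᵢ.
−0.158·log₂(0.158) = 0.4206
−0.270·log₂(0.270) = 0.5100
−0.197·log₂(0.197) = 0.4617
−0.375·log₂(0.375) = 0.5306
Sum ≈ 1.9230 → 1.923 bits.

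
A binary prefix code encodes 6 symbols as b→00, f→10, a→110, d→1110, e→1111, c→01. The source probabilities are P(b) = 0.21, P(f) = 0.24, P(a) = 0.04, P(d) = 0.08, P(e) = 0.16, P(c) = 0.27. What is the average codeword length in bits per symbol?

2.52 bits/symbol

L̄ = Σ pᵢ·ℓᵢ = 0.21·2 + 0.24·2 + 0.04·3 + 0.08·4 + 0.16·4 + 0.27·2 = 2.52 bits/symbol.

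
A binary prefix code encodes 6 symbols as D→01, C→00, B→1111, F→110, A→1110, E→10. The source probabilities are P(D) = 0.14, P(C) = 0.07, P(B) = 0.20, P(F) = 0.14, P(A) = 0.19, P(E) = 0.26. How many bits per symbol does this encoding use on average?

2.92 bits/symbol

L̄ = Σ pᵢ·ℓᵢ = 0.14·2 + 0.07·2 + 0.20·4 + 0.14·3 + 0.19·4 + 0.26·2 = 2.92 bits/symbol.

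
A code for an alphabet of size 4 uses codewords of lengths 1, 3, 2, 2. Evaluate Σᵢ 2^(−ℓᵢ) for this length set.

1.125

With common denominator 2^3 = 8: Σ 2^(−ℓᵢ) = 4/8 + 1/8 + 2/8 + 2/8 = 9/8 = 1.125.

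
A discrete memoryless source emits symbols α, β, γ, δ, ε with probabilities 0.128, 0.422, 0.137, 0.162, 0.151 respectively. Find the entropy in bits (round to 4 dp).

H = −Σ pᵢ log₂ pᵢ.
−0.128·log₂(0.128) = 0.3796
−0.422·log₂(0.422) = 0.5253
−0.137·log₂(0.137) = 0.3929
−0.162·log₂(0.162) = 0.4254
−0.151·log₂(0.151) = 0.4118
Sum ≈ 2.1350 → 2.1350 bits.

2.1350 bits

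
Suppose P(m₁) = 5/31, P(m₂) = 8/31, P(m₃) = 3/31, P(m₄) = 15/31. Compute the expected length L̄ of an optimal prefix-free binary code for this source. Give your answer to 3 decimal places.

1.774 bits/symbol

Repeatedly combine the two least-probable nodes; the expected code length is the sum of the merged weights.
merge 3/31 + 5/31 → 8/31
merge 8/31 + 8/31 → 16/31
merge 15/31 + 16/31 → 1
L = 8/31 + 16/31 + 1 = 55/31 ≈ 1.774 bits/symbol.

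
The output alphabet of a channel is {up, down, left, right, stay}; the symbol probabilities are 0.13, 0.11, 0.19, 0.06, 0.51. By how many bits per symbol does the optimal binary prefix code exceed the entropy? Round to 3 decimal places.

0.033 bits

Entropy H = −Σ p log₂ p ≈ 1.9271 bits.
Huffman merges: 3/50+11/100→17/100; 13/100+17/100→3/10; 19/100+3/10→49/100; 49/100+51/100→1. L = 49/25 ≈ 1.9600.
L − H = 1.9600 − 1.9271 = 0.033 bits.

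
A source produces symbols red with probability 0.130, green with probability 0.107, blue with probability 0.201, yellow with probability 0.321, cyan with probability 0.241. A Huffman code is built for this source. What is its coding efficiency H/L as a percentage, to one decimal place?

99.0%

Entropy H = −Σ p log₂ p ≈ 2.2139 bits.
Huffman merges: 107/1000+13/100→237/1000; 201/1000+237/1000→219/500; 241/1000+321/1000→281/500; 219/500+281/500→1. L = 2237/1000 ≈ 2.2370.
Efficiency = H/L = 2.2139/2.2370 = 99.0%.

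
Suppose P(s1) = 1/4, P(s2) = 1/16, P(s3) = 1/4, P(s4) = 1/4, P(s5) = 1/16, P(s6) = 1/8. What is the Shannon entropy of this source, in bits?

Each probability is a power of 1/2, so log₂(1/p) is an integer.
H = Σ p·log₂(1/p) = 1/4·2 + 1/16·4 + 1/4·2 + 1/4·2 + 1/16·4 + 1/8·3 = 2.375 bits.

2.375 bits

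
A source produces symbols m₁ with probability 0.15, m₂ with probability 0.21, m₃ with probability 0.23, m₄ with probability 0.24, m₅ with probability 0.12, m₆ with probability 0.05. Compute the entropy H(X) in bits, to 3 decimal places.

H = −Σ pᵢ log₂ pᵢ.
−0.15·log₂(0.15) = 0.4105
−0.21·log₂(0.21) = 0.4728
−0.23·log₂(0.23) = 0.4877
−0.24·log₂(0.24) = 0.4941
−0.12·log₂(0.12) = 0.3671
−0.05·log₂(0.05) = 0.2161
Sum ≈ 2.4483 → 2.448 bits.

2.448 bits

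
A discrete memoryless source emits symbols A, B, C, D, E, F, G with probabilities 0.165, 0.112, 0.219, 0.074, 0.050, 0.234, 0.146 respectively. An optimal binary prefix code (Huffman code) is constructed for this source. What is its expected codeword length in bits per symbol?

2.671 bits/symbol

Repeatedly combine the two least-probable nodes; the expected code length is the sum of the merged weights.
merge 1/20 + 37/500 → 31/250
merge 14/125 + 31/250 → 59/250
merge 73/500 + 33/200 → 311/1000
merge 219/1000 + 117/500 → 453/1000
merge 59/250 + 311/1000 → 547/1000
merge 453/1000 + 547/1000 → 1
L = 31/250 + 59/250 + 311/1000 + 453/1000 + 547/1000 + 1 = 2671/1000 = 2.671 bits/symbol.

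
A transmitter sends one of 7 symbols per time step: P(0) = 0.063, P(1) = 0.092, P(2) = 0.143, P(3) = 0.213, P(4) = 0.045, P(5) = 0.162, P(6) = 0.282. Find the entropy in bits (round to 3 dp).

H = −Σ pᵢ log₂ pᵢ.
−0.063·log₂(0.063) = 0.2513
−0.092·log₂(0.092) = 0.3167
−0.143·log₂(0.143) = 0.4012
−0.213·log₂(0.213) = 0.4752
−0.045·log₂(0.045) = 0.2013
−0.162·log₂(0.162) = 0.4254
−0.282·log₂(0.282) = 0.5150
Sum ≈ 2.5862 → 2.586 bits.

2.586 bits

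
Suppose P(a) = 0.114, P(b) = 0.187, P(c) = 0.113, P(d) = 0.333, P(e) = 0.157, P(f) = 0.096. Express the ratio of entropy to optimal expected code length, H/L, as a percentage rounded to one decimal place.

98.3%

Entropy H = −Σ p log₂ p ≈ 2.4371 bits.
Huffman merges: 12/125+113/1000→209/1000; 57/500+157/1000→271/1000; 187/1000+209/1000→99/250; 271/1000+333/1000→151/250; 99/250+151/250→1. L = 62/25 ≈ 2.4800.
Efficiency = H/L = 2.4371/2.4800 = 98.3%.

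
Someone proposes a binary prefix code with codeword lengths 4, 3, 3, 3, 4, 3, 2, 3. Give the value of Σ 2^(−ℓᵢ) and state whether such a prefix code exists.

1; yes

With common denominator 2^4 = 16: Σ 2^(−ℓᵢ) = 1/16 + 2/16 + 2/16 + 2/16 + 1/16 + 2/16 + 4/16 + 2/16 = 16/16 = 1.
Kraft's inequality requires Σ ≤ 1; here Σ = 1 ≤ 1, so such a prefix code exists.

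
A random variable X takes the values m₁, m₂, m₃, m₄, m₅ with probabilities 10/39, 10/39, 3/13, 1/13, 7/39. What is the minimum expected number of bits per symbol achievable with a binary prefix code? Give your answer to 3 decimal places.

2.256 bits/symbol

Repeatedly combine the two least-probable nodes; the expected code length is the sum of the merged weights.
merge 1/13 + 7/39 → 10/39
merge 3/13 + 10/39 → 19/39
merge 10/39 + 10/39 → 20/39
merge 19/39 + 20/39 → 1
L = 10/39 + 19/39 + 20/39 + 1 = 88/39 ≈ 2.256 bits/symbol.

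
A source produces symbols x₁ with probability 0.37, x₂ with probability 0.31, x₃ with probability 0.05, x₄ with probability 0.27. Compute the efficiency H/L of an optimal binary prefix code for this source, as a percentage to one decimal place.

Entropy H = −Σ p log₂ p ≈ 1.7806 bits.
Huffman merges: 1/20+27/100→8/25; 31/100+8/25→63/100; 37/100+63/100→1. L = 39/20 ≈ 1.9500.
Efficiency = H/L = 1.7806/1.9500 = 91.3%.

91.3%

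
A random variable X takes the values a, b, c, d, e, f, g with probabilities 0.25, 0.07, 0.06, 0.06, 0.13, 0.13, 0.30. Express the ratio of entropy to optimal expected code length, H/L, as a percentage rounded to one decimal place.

98.9%

Entropy H = −Σ p log₂ p ≈ 2.5420 bits.
Huffman merges: 3/50+3/50→3/25; 7/100+3/25→19/100; 13/100+13/100→13/50; 19/100+1/4→11/25; 13/50+3/10→14/25; 11/25+14/25→1. L = 257/100 ≈ 2.5700.
Efficiency = H/L = 2.5420/2.5700 = 98.9%.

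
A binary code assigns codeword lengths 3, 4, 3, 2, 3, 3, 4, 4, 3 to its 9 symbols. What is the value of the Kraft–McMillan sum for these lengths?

1.0625

With common denominator 2^4 = 16: Σ 2^(−ℓᵢ) = 2/16 + 1/16 + 2/16 + 4/16 + 2/16 + 2/16 + 1/16 + 1/16 + 2/16 = 17/16 = 1.0625.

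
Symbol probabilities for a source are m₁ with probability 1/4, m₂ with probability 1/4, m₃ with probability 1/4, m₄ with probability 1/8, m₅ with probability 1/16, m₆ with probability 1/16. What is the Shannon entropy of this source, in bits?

Each probability is a power of 1/2, so log₂(1/p) is an integer.
H = Σ p·log₂(1/p) = 1/4·2 + 1/4·2 + 1/4·2 + 1/8·3 + 1/16·4 + 1/16·4 = 2.375 bits.

2.375 bits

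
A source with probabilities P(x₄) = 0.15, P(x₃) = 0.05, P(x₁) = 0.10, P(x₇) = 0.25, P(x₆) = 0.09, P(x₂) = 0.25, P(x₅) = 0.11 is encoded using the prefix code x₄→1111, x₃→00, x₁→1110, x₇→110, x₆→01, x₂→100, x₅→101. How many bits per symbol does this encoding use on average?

3.11 bits/symbol

L̄ = Σ pᵢ·ℓᵢ = 0.15·4 + 0.05·2 + 0.10·4 + 0.25·3 + 0.09·2 + 0.25·3 + 0.11·3 = 3.11 bits/symbol.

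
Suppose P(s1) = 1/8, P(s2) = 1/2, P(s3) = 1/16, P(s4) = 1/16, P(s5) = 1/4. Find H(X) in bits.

1.875 bits

Each probability is a power of 1/2, so log₂(1/p) is an integer.
H = Σ p·log₂(1/p) = 1/8·3 + 1/2·1 + 1/16·4 + 1/16·4 + 1/4·2 = 1.875 bits.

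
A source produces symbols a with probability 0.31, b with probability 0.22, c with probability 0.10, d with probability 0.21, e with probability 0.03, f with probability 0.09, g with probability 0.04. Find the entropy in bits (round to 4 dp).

H = −Σ pᵢ log₂ pᵢ.
−0.31·log₂(0.31) = 0.5238
−0.22·log₂(0.22) = 0.4806
−0.10·log₂(0.10) = 0.3322
−0.21·log₂(0.21) = 0.4728
−0.03·log₂(0.03) = 0.1518
−0.09·log₂(0.09) = 0.3127
−0.04·log₂(0.04) = 0.1858
Sum ≈ 2.4596 → 2.4596 bits.

2.4596 bits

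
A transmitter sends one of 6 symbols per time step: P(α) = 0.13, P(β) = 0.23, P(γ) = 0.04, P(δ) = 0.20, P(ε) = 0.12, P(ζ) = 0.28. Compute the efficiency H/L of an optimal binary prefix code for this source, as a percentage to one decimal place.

Entropy H = −Σ p log₂ p ≈ 2.4017 bits.
Huffman merges: 1/25+3/25→4/25; 13/100+4/25→29/100; 1/5+23/100→43/100; 7/25+29/100→57/100; 43/100+57/100→1. L = 49/20 ≈ 2.4500.
Efficiency = H/L = 2.4017/2.4500 = 98.0%.

98.0%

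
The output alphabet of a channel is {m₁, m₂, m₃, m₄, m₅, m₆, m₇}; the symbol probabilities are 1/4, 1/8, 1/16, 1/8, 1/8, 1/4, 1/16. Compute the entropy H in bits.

2.625 bits

Each probability is a power of 1/2, so log₂(1/p) is an integer.
H = Σ p·log₂(1/p) = 1/4·2 + 1/8·3 + 1/16·4 + 1/8·3 + 1/8·3 + 1/4·2 + 1/16·4 = 2.625 bits.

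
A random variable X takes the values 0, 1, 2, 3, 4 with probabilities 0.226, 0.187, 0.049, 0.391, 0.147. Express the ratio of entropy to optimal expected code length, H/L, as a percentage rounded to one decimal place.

95.4%

Entropy H = −Σ p log₂ p ≈ 2.0868 bits.
Huffman merges: 49/1000+147/1000→49/250; 187/1000+49/250→383/1000; 113/500+383/1000→609/1000; 391/1000+609/1000→1. L = 547/250 ≈ 2.1880.
Efficiency = H/L = 2.0868/2.1880 = 95.4%.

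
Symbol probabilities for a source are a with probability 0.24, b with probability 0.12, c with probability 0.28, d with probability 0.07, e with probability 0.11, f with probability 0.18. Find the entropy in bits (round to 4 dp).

2.4396 bits

H = −Σ pᵢ log₂ pᵢ.
−0.24·log₂(0.24) = 0.4941
−0.12·log₂(0.12) = 0.3671
−0.28·log₂(0.28) = 0.5142
−0.07·log₂(0.07) = 0.2686
−0.11·log₂(0.11) = 0.3503
−0.18·log₂(0.18) = 0.4453
Sum ≈ 2.4396 → 2.4396 bits.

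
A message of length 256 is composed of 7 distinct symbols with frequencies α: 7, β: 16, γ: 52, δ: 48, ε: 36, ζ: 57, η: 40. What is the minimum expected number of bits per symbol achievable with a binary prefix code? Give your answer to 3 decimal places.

Probabilities are the counts divided by 256.
Repeatedly combine the two least-probable nodes; the expected code length is the sum of the merged weights.
merge 7/256 + 1/16 → 23/256
merge 23/256 + 9/64 → 59/256
merge 5/32 + 3/16 → 11/32
merge 13/64 + 57/256 → 109/256
merge 59/256 + 11/32 → 147/256
merge 109/256 + 147/256 → 1
L = 23/256 + 59/256 + 11/32 + 109/256 + 147/256 + 1 = 341/128 ≈ 2.664 bits/symbol.

2.664 bits/symbol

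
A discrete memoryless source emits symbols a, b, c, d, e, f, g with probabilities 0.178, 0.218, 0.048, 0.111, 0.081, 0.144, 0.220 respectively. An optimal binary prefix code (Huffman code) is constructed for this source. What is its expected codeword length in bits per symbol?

Repeatedly combine the two least-probable nodes; the expected code length is the sum of the merged weights.
merge 6/125 + 81/1000 → 129/1000
merge 111/1000 + 129/1000 → 6/25
merge 18/125 + 89/500 → 161/500
merge 109/500 + 11/50 → 219/500
merge 6/25 + 161/500 → 281/500
merge 219/500 + 281/500 → 1
L = 129/1000 + 6/25 + 161/500 + 219/500 + 281/500 + 1 = 2691/1000 = 2.691 bits/symbol.

2.691 bits/symbol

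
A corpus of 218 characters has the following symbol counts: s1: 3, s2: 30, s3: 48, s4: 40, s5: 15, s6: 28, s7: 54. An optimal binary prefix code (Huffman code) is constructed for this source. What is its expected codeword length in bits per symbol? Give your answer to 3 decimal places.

2.615 bits/symbol

Probabilities are the counts divided by 218.
Repeatedly combine the two least-probable nodes; the expected code length is the sum of the merged weights.
merge 3/218 + 15/218 → 9/109
merge 9/109 + 14/109 → 23/109
merge 15/109 + 20/109 → 35/109
merge 23/109 + 24/109 → 47/109
merge 27/109 + 35/109 → 62/109
merge 47/109 + 62/109 → 1
L = 9/109 + 23/109 + 35/109 + 47/109 + 62/109 + 1 = 285/109 ≈ 2.615 bits/symbol.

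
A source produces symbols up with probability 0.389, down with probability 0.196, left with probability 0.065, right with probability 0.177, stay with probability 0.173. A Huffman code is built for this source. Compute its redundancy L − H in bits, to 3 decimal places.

Entropy H = −Σ p log₂ p ≈ 2.1271 bits.
Huffman merges: 13/200+173/1000→119/500; 177/1000+49/250→373/1000; 119/500+373/1000→611/1000; 389/1000+611/1000→1. L = 1111/500 ≈ 2.2220.
L − H = 2.2220 − 2.1271 = 0.095 bits.

0.095 bits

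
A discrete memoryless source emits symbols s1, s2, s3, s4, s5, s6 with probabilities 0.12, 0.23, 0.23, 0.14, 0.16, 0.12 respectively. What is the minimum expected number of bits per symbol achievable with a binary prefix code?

2.54 bits/symbol

Repeatedly combine the two least-probable nodes; the expected code length is the sum of the merged weights.
merge 3/25 + 3/25 → 6/25
merge 7/50 + 4/25 → 3/10
merge 23/100 + 23/100 → 23/50
merge 6/25 + 3/10 → 27/50
merge 23/50 + 27/50 → 1
L = 6/25 + 3/10 + 23/50 + 27/50 + 1 = 127/50 = 2.54 bits/symbol.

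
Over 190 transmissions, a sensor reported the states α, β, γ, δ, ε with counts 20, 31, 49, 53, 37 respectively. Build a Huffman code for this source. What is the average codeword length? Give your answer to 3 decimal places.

Probabilities are the counts divided by 190.
Repeatedly combine the two least-probable nodes; the expected code length is the sum of the merged weights.
merge 2/19 + 31/190 → 51/190
merge 37/190 + 49/190 → 43/95
merge 51/190 + 53/190 → 52/95
merge 43/95 + 52/95 → 1
L = 51/190 + 43/95 + 52/95 + 1 = 431/190 ≈ 2.268 bits/symbol.

2.268 bits/symbol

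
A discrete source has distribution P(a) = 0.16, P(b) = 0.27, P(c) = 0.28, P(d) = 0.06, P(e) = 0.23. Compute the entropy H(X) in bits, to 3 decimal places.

H = −Σ pᵢ log₂ pᵢ.
−0.16·log₂(0.16) = 0.4230
−0.27·log₂(0.27) = 0.5100
−0.28·log₂(0.28) = 0.5142
−0.06·log₂(0.06) = 0.2435
−0.23·log₂(0.23) = 0.4877
Sum ≈ 2.1785 → 2.178 bits.

2.178 bits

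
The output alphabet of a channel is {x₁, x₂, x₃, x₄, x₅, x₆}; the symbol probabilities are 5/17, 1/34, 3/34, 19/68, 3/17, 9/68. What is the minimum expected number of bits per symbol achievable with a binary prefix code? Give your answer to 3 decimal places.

2.368 bits/symbol

Repeatedly combine the two least-probable nodes; the expected code length is the sum of the merged weights.
merge 1/34 + 3/34 → 2/17
merge 2/17 + 9/68 → 1/4
merge 3/17 + 1/4 → 29/68
merge 19/68 + 5/17 → 39/68
merge 29/68 + 39/68 → 1
L = 2/17 + 1/4 + 29/68 + 39/68 + 1 = 161/68 ≈ 2.368 bits/symbol.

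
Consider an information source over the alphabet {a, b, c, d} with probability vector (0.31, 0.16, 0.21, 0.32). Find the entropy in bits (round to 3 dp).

H = −Σ pᵢ log₂ pᵢ.
−0.31·log₂(0.31) = 0.5238
−0.16·log₂(0.16) = 0.4230
−0.21·log₂(0.21) = 0.4728
−0.32·log₂(0.32) = 0.5260
Sum ≈ 1.9457 → 1.946 bits.

1.946 bits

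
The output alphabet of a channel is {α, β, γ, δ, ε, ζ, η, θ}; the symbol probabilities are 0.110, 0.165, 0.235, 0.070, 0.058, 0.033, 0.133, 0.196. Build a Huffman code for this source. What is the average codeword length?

2.821 bits/symbol

Repeatedly combine the two least-probable nodes; the expected code length is the sum of the merged weights.
merge 33/1000 + 29/500 → 91/1000
merge 7/100 + 91/1000 → 161/1000
merge 11/100 + 133/1000 → 243/1000
merge 161/1000 + 33/200 → 163/500
merge 49/250 + 47/200 → 431/1000
merge 243/1000 + 163/500 → 569/1000
merge 431/1000 + 569/1000 → 1
L = 91/1000 + 161/1000 + 243/1000 + 163/500 + 431/1000 + 569/1000 + 1 = 2821/1000 = 2.821 bits/symbol.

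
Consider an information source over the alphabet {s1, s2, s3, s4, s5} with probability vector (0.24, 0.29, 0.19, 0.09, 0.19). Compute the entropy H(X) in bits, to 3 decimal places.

2.235 bits

H = −Σ pᵢ log₂ pᵢ.
−0.24·log₂(0.24) = 0.4941
−0.29·log₂(0.29) = 0.5179
−0.19·log₂(0.19) = 0.4552
−0.09·log₂(0.09) = 0.3127
−0.19·log₂(0.19) = 0.4552
Sum ≈ 2.2351 → 2.235 bits.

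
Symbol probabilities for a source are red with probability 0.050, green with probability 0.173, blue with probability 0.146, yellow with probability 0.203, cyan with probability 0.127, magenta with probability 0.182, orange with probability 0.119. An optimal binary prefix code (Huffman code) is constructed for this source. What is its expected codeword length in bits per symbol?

Repeatedly combine the two least-probable nodes; the expected code length is the sum of the merged weights.
merge 1/20 + 119/1000 → 169/1000
merge 127/1000 + 73/500 → 273/1000
merge 169/1000 + 173/1000 → 171/500
merge 91/500 + 203/1000 → 77/200
merge 273/1000 + 171/500 → 123/200
merge 77/200 + 123/200 → 1
L = 169/1000 + 273/1000 + 171/500 + 77/200 + 123/200 + 1 = 348/125 = 2.784 bits/symbol.

2.784 bits/symbol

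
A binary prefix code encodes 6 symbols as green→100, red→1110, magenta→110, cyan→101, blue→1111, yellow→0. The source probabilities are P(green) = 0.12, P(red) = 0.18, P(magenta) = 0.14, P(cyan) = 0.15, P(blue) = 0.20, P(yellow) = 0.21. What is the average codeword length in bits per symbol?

2.96 bits/symbol

L̄ = Σ pᵢ·ℓᵢ = 0.12·3 + 0.18·4 + 0.14·3 + 0.15·3 + 0.20·4 + 0.21·1 = 2.96 bits/symbol.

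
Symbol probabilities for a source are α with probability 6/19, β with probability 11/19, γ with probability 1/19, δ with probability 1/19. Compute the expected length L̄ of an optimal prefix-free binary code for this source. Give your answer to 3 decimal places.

Repeatedly combine the two least-probable nodes; the expected code length is the sum of the merged weights.
merge 1/19 + 1/19 → 2/19
merge 2/19 + 6/19 → 8/19
merge 8/19 + 11/19 → 1
L = 2/19 + 8/19 + 1 = 29/19 ≈ 1.526 bits/symbol.

1.526 bits/symbol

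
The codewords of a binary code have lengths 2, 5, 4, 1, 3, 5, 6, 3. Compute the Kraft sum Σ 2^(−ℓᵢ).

1.140625

With common denominator 2^6 = 64: Σ 2^(−ℓᵢ) = 16/64 + 2/64 + 4/64 + 32/64 + 8/64 + 2/64 + 1/64 + 8/64 = 73/64 = 1.140625.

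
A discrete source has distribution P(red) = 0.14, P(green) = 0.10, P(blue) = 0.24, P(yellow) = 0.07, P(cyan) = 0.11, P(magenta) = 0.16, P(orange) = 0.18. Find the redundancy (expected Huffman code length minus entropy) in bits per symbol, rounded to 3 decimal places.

Entropy H = −Σ p log₂ p ≈ 2.7106 bits.
Huffman merges: 7/100+1/10→17/100; 11/100+7/50→1/4; 4/25+17/100→33/100; 9/50+6/25→21/50; 1/4+33/100→29/50; 21/50+29/50→1. L = 11/4 ≈ 2.7500.
L − H = 2.7500 − 2.7106 = 0.039 bits.

0.039 bits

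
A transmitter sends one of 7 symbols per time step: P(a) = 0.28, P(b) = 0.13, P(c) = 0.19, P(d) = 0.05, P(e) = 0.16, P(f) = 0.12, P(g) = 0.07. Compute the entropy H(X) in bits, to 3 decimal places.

H = −Σ pᵢ log₂ pᵢ.
−0.28·log₂(0.28) = 0.5142
−0.13·log₂(0.13) = 0.3826
−0.19·log₂(0.19) = 0.4552
−0.05·log₂(0.05) = 0.2161
−0.16·log₂(0.16) = 0.4230
−0.12·log₂(0.12) = 0.3671
−0.07·log₂(0.07) = 0.2686
Sum ≈ 2.6268 → 2.627 bits.

2.627 bits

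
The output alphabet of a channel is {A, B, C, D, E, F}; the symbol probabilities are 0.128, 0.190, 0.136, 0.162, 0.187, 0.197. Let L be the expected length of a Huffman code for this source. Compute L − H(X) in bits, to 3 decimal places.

0.047 bits

Entropy H = −Σ p log₂ p ≈ 2.5657 bits.
Huffman merges: 16/125+17/125→33/125; 81/500+187/1000→349/1000; 19/100+197/1000→387/1000; 33/125+349/1000→613/1000; 387/1000+613/1000→1. L = 2613/1000 ≈ 2.6130.
L − H = 2.6130 − 2.5657 = 0.047 bits.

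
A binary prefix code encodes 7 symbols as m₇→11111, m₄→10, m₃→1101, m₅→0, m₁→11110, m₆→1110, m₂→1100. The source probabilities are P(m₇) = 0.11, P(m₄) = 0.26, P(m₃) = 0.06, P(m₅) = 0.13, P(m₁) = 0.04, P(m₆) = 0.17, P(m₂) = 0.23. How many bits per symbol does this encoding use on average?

L̄ = Σ pᵢ·ℓᵢ = 0.11·5 + 0.26·2 + 0.06·4 + 0.13·1 + 0.04·5 + 0.17·4 + 0.23·4 = 3.24 bits/symbol.

3.24 bits/symbol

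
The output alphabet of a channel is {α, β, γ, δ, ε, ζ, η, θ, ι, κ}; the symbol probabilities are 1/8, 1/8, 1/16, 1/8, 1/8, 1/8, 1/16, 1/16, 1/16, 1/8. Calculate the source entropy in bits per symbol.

3.25 bits

Each probability is a power of 1/2, so log₂(1/p) is an integer.
H = Σ p·log₂(1/p) = 1/8·3 + 1/8·3 + 1/16·4 + 1/8·3 + 1/8·3 + 1/8·3 + 1/16·4 + 1/16·4 + 1/16·4 + 1/8·3 = 3.25 bits.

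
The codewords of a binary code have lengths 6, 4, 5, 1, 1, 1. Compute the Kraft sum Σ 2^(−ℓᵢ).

1.609375

With common denominator 2^6 = 64: Σ 2^(−ℓᵢ) = 1/64 + 4/64 + 2/64 + 32/64 + 32/64 + 32/64 = 103/64 = 1.609375.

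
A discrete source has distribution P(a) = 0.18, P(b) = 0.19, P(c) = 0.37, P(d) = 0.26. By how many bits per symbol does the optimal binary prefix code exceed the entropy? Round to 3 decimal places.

0.063 bits

Entropy H = −Σ p log₂ p ≈ 1.9366 bits.
Huffman merges: 9/50+19/100→37/100; 13/50+37/100→63/100; 37/100+63/100→1. L = 2 ≈ 2.0000.
L − H = 2.0000 − 1.9366 = 0.063 bits.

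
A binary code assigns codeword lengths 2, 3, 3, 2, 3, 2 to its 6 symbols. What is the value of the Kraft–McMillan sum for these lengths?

With common denominator 2^3 = 8: Σ 2^(−ℓᵢ) = 2/8 + 1/8 + 1/8 + 2/8 + 1/8 + 2/8 = 9/8 = 1.125.

1.125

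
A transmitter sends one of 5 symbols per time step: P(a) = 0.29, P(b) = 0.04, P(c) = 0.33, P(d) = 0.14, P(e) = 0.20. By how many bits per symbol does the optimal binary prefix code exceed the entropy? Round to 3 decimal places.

Entropy H = −Σ p log₂ p ≈ 2.0930 bits.
Huffman merges: 1/25+7/50→9/50; 9/50+1/5→19/50; 29/100+33/100→31/50; 19/50+31/50→1. L = 109/50 ≈ 2.1800.
L − H = 2.1800 − 2.0930 = 0.087 bits.

0.087 bits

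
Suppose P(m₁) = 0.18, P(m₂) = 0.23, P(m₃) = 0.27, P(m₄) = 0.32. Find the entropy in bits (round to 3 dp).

1.969 bits

H = −Σ pᵢ log₂ pᵢ.
−0.18·log₂(0.18) = 0.4453
−0.23·log₂(0.23) = 0.4877
−0.27·log₂(0.27) = 0.5100
−0.32·log₂(0.32) = 0.5260
Sum ≈ 1.9690 → 1.969 bits.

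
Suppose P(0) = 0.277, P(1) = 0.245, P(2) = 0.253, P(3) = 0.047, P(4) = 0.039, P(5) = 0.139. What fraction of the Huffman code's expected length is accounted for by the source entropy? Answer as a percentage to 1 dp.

Entropy H = −Σ p log₂ p ≈ 2.2974 bits.
Huffman merges: 39/1000+47/1000→43/500; 43/500+139/1000→9/40; 9/40+49/200→47/100; 253/1000+277/1000→53/100; 47/100+53/100→1. L = 2311/1000 ≈ 2.3110.
Efficiency = H/L = 2.2974/2.3110 = 99.4%.

99.4%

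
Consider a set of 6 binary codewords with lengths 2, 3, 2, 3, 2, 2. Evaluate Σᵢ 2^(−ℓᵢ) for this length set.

1.25

With common denominator 2^3 = 8: Σ 2^(−ℓᵢ) = 2/8 + 1/8 + 2/8 + 1/8 + 2/8 + 2/8 = 10/8 = 1.25.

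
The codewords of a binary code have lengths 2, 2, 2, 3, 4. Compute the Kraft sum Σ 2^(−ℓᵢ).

0.9375

With common denominator 2^4 = 16: Σ 2^(−ℓᵢ) = 4/16 + 4/16 + 4/16 + 2/16 + 1/16 = 15/16 = 0.9375.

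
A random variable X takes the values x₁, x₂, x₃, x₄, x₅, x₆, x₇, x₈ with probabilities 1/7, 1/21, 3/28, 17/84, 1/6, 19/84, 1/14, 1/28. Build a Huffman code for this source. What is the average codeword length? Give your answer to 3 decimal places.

Repeatedly combine the two least-probable nodes; the expected code length is the sum of the merged weights.
merge 1/28 + 1/21 → 1/12
merge 1/14 + 1/12 → 13/84
merge 3/28 + 1/7 → 1/4
merge 13/84 + 1/6 → 9/28
merge 17/84 + 19/84 → 3/7
merge 1/4 + 9/28 → 4/7
merge 3/7 + 4/7 → 1
L = 1/12 + 13/84 + 1/4 + 9/28 + 3/7 + 4/7 + 1 = 59/21 ≈ 2.810 bits/symbol.

2.810 bits/symbol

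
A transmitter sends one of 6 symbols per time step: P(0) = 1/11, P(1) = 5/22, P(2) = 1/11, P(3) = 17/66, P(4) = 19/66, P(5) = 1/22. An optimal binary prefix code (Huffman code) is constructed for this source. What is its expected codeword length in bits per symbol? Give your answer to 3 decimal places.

2.364 bits/symbol

Repeatedly combine the two least-probable nodes; the expected code length is the sum of the merged weights.
merge 1/22 + 1/11 → 3/22
merge 1/11 + 3/22 → 5/22
merge 5/22 + 5/22 → 5/11
merge 17/66 + 19/66 → 6/11
merge 5/11 + 6/11 → 1
L = 3/22 + 5/22 + 5/11 + 6/11 + 1 = 26/11 ≈ 2.364 bits/symbol.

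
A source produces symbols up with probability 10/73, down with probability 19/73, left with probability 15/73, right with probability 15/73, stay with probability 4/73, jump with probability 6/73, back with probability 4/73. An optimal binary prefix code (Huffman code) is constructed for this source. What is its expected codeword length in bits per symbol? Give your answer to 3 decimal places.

2.630 bits/symbol

Repeatedly combine the two least-probable nodes; the expected code length is the sum of the merged weights.
merge 4/73 + 4/73 → 8/73
merge 6/73 + 8/73 → 14/73
merge 10/73 + 14/73 → 24/73
merge 15/73 + 15/73 → 30/73
merge 19/73 + 24/73 → 43/73
merge 30/73 + 43/73 → 1
L = 8/73 + 14/73 + 24/73 + 30/73 + 43/73 + 1 = 192/73 ≈ 2.630 bits/symbol.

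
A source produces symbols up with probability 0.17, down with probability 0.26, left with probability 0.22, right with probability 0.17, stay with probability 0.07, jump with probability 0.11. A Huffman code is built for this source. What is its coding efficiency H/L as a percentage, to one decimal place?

Entropy H = −Σ p log₂ p ≈ 2.4739 bits.
Huffman merges: 7/100+11/100→9/50; 17/100+17/100→17/50; 9/50+11/50→2/5; 13/50+17/50→3/5; 2/5+3/5→1. L = 63/25 ≈ 2.5200.
Efficiency = H/L = 2.4739/2.5200 = 98.2%.

98.2%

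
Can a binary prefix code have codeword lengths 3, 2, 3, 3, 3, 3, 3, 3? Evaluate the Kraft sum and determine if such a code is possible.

1.125; no

With common denominator 2^3 = 8: Σ 2^(−ℓᵢ) = 1/8 + 2/8 + 1/8 + 1/8 + 1/8 + 1/8 + 1/8 + 1/8 = 9/8 = 1.125.
Kraft's inequality requires Σ ≤ 1; here Σ = 1.125 > 1, so no such prefix code exists.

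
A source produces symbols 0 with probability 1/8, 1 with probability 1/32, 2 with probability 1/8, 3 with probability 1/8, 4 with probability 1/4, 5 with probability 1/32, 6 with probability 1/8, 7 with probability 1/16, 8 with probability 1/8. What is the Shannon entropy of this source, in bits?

Each probability is a power of 1/2, so log₂(1/p) is an integer.
H = Σ p·log₂(1/p) = 1/8·3 + 1/32·5 + 1/8·3 + 1/8·3 + 1/4·2 + 1/32·5 + 1/8·3 + 1/16·4 + 1/8·3 = 2.9375 bits.

2.9375 bits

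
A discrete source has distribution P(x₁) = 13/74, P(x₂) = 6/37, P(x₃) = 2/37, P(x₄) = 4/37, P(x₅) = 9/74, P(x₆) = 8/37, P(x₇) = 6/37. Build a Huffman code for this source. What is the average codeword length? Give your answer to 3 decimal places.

Repeatedly combine the two least-probable nodes; the expected code length is the sum of the merged weights.
merge 2/37 + 4/37 → 6/37
merge 9/74 + 6/37 → 21/74
merge 6/37 + 6/37 → 12/37
merge 13/74 + 8/37 → 29/74
merge 21/74 + 12/37 → 45/74
merge 29/74 + 45/74 → 1
L = 6/37 + 21/74 + 12/37 + 29/74 + 45/74 + 1 = 205/74 ≈ 2.770 bits/symbol.

2.770 bits/symbol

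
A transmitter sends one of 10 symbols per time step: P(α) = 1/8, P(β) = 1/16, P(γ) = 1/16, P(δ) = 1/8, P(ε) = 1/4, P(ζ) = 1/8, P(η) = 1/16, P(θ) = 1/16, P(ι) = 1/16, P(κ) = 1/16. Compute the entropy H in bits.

3.125 bits

Each probability is a power of 1/2, so log₂(1/p) is an integer.
H = Σ p·log₂(1/p) = 1/8·3 + 1/16·4 + 1/16·4 + 1/8·3 + 1/4·2 + 1/8·3 + 1/16·4 + 1/16·4 + 1/16·4 + 1/16·4 = 3.125 bits.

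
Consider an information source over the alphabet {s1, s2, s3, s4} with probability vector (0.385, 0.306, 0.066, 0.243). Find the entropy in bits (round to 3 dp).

H = −Σ pᵢ log₂ pᵢ.
−0.385·log₂(0.385) = 0.5302
−0.306·log₂(0.306) = 0.5228
−0.066·log₂(0.066) = 0.2588
−0.243·log₂(0.243) = 0.4960
Sum ≈ 1.8077 → 1.808 bits.

1.808 bits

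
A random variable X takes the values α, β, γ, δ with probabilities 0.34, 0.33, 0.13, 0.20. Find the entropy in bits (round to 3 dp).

H = −Σ pᵢ log₂ pᵢ.
−0.34·log₂(0.34) = 0.5292
−0.33·log₂(0.33) = 0.5278
−0.13·log₂(0.13) = 0.3826
−0.20·log₂(0.20) = 0.4644
Sum ≈ 1.9040 → 1.904 bits.

1.904 bits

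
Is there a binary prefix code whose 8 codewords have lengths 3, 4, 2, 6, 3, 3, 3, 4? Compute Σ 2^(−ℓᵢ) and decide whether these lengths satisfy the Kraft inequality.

0.890625; yes

With common denominator 2^6 = 64: Σ 2^(−ℓᵢ) = 8/64 + 4/64 + 16/64 + 1/64 + 8/64 + 8/64 + 8/64 + 4/64 = 57/64 = 0.890625.
Kraft's inequality requires Σ ≤ 1; here Σ = 0.890625 ≤ 1, so such a prefix code exists.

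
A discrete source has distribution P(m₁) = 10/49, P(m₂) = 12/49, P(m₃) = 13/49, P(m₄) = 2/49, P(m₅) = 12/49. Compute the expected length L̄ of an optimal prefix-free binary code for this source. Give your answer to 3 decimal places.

Repeatedly combine the two least-probable nodes; the expected code length is the sum of the merged weights.
merge 2/49 + 10/49 → 12/49
merge 12/49 + 12/49 → 24/49
merge 12/49 + 13/49 → 25/49
merge 24/49 + 25/49 → 1
L = 12/49 + 24/49 + 25/49 + 1 = 110/49 ≈ 2.245 bits/symbol.

2.245 bits/symbol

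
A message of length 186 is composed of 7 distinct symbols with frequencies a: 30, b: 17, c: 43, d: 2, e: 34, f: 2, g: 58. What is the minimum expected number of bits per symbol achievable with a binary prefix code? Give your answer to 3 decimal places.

Probabilities are the counts divided by 186.
Repeatedly combine the two least-probable nodes; the expected code length is the sum of the merged weights.
merge 1/93 + 1/93 → 2/93
merge 2/93 + 17/186 → 7/62
merge 7/62 + 5/31 → 17/62
merge 17/93 + 43/186 → 77/186
merge 17/62 + 29/93 → 109/186
merge 77/186 + 109/186 → 1
L = 2/93 + 7/62 + 17/62 + 77/186 + 109/186 + 1 = 224/93 ≈ 2.409 bits/symbol.

2.409 bits/symbol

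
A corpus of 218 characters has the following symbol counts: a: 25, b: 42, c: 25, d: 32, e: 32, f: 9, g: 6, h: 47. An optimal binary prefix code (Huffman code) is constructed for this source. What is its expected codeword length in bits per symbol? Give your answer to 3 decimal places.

Probabilities are the counts divided by 218.
Repeatedly combine the two least-probable nodes; the expected code length is the sum of the merged weights.
merge 3/109 + 9/218 → 15/218
merge 15/218 + 25/218 → 20/109
merge 25/218 + 16/109 → 57/218
merge 16/109 + 20/109 → 36/109
merge 21/109 + 47/218 → 89/218
merge 57/218 + 36/109 → 129/218
merge 89/218 + 129/218 → 1
L = 15/218 + 20/109 + 57/218 + 36/109 + 89/218 + 129/218 + 1 = 310/109 ≈ 2.844 bits/symbol.

2.844 bits/symbol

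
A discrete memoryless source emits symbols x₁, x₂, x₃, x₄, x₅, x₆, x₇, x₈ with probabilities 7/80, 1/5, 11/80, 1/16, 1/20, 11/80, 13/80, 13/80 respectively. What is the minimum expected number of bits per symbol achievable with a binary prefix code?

Repeatedly combine the two least-probable nodes; the expected code length is the sum of the merged weights.
merge 1/20 + 1/16 → 9/80
merge 7/80 + 9/80 → 1/5
merge 11/80 + 11/80 → 11/40
merge 13/80 + 13/80 → 13/40
merge 1/5 + 1/5 → 2/5
merge 11/40 + 13/40 → 3/5
merge 2/5 + 3/5 → 1
L = 9/80 + 1/5 + 11/40 + 13/40 + 2/5 + 3/5 + 1 = 233/80 = 2.9125 bits/symbol.

2.9125 bits/symbol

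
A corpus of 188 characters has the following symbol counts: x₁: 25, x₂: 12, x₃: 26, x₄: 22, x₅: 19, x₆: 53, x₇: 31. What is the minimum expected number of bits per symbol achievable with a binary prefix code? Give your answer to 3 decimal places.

Probabilities are the counts divided by 188.
Repeatedly combine the two least-probable nodes; the expected code length is the sum of the merged weights.
merge 3/47 + 19/188 → 31/188
merge 11/94 + 25/188 → 1/4
merge 13/94 + 31/188 → 57/188
merge 31/188 + 1/4 → 39/94
merge 53/188 + 57/188 → 55/94
merge 39/94 + 55/94 → 1
L = 31/188 + 1/4 + 57/188 + 39/94 + 55/94 + 1 = 511/188 ≈ 2.718 bits/symbol.

2.718 bits/symbol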